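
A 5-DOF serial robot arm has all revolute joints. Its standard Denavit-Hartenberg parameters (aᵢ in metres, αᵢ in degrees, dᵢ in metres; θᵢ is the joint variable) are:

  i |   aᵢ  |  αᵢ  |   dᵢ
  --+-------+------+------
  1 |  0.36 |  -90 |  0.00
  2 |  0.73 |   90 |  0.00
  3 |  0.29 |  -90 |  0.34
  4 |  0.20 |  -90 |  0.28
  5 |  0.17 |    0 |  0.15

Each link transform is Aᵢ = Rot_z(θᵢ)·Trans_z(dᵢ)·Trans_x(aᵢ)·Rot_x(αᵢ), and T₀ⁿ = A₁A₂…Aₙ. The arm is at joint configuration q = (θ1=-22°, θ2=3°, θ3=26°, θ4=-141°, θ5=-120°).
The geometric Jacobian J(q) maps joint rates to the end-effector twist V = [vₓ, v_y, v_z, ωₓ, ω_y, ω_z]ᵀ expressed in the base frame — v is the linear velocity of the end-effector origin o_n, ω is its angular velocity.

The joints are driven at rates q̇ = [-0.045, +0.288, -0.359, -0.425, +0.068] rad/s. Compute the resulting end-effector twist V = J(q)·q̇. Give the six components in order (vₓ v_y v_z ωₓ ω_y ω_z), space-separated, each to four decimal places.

0.2034 -0.2064 -0.2373 0.1651 -0.1478 -0.3625

o_n = [1.2998, 0.0285, 0.4859]
J₁: ẑ×o_n = [-0.0285, 1.2998, 0.0000], ω = ẑ
J2: z=[0.3746, 0.9272, 0.0000] o=[0.3338, -0.1349, 0.0000] → [0.4506, -0.1820, -0.8345, 0.3746, 0.9272, 0.0000]
J3: z=[0.0485, -0.0196, 0.9986] o=[1.0097, -0.4079, -0.0382] → [-0.4461, 0.2642, 0.0269, 0.0485, -0.0196, 0.9986]
J4: z=[-0.0692, 0.9973, 0.0229] o=[1.3152, -0.3942, 0.2877] → [0.1880, 0.0134, -0.0139, -0.0692, 0.9973, 0.0229]
J5: z=[0.6648, 0.0290, 0.7465] o=[1.1470, -0.1284, 0.4271] → [-0.1154, 0.0749, 0.0999, 0.6648, 0.0290, 0.7465]
V = J·q̇ = [0.2034, -0.2064, -0.2373, 0.1651, -0.1478, -0.3625]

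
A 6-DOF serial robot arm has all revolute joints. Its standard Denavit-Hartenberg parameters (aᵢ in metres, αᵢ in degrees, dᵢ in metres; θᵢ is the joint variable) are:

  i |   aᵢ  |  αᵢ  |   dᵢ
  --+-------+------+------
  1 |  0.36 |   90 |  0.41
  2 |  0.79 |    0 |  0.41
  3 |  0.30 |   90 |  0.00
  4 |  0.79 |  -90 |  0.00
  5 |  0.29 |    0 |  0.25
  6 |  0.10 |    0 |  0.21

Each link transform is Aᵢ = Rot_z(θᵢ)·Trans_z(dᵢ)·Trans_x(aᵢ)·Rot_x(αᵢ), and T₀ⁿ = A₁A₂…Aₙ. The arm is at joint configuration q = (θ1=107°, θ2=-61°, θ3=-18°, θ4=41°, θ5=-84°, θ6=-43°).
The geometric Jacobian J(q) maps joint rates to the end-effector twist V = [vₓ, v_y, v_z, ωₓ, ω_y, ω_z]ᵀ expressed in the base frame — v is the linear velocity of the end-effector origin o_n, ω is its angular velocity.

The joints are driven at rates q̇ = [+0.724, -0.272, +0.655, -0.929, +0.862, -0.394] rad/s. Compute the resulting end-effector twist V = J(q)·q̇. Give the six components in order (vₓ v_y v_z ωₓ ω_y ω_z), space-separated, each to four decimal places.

-0.7387 0.9792 -1.1845 0.4545 1.0313 1.2027

o_n = [1.0575, 0.8364, -0.9126]
J₁: ẑ×o_n = [-0.8364, 1.0575, 0.0000], ω = ẑ
J2: z=[0.9563, 0.2924, 0.0000] o=[-0.1053, 0.3443, 0.4100] → [-0.3867, 1.2648, 0.1306, 0.9563, 0.2924, 0.0000]
J3: z=[0.9563, 0.2924, 0.0000] o=[0.1749, 0.8304, -0.2809] → [-0.1847, 0.6041, -0.2524, 0.9563, 0.2924, 0.0000]
J4: z=[0.2870, -0.9387, -0.1908] o=[0.1581, 0.8851, -0.5754] → [0.3072, -0.0749, 0.8303, 0.2870, -0.9387, -0.1908]
J5: z=[0.7583, 0.1009, 0.6440] o=[0.6205, 1.1455, -1.1607] → [0.2241, 0.0933, -0.2785, 0.7583, 0.1009, 0.6440]
J6: z=[0.7583, 0.1009, 0.6440] o=[0.9106, 0.9100, -1.0772] → [0.0640, -0.0302, -0.0706, 0.7583, 0.1009, 0.6440]
V = J·q̇ = [-0.7387, 0.9792, -1.1845, 0.4545, 1.0313, 1.2027]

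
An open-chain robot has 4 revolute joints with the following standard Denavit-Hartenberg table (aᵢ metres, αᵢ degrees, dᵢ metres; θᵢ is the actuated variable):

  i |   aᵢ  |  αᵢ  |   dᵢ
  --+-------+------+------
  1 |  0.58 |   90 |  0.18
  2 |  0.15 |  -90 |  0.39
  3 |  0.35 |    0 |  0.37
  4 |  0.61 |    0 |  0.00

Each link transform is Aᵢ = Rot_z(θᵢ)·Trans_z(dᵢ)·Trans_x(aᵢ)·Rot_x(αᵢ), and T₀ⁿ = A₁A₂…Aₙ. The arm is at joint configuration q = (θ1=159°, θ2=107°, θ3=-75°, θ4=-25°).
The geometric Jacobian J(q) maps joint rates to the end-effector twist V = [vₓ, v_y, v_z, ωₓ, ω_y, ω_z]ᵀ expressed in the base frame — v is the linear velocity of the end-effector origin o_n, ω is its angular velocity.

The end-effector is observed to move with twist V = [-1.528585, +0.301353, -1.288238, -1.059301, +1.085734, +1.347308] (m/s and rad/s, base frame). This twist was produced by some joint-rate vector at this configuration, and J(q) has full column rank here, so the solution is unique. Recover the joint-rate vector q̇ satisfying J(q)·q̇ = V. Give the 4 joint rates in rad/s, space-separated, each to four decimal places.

0.9260 0.6340 -0.6530 -0.7880

o_n = [0.3018, 1.3075, 0.2006]
J₁: ẑ×o_n = [-1.3075, 0.3018, 0.0000], ω = ẑ
J2: z=[0.3584, 0.9336, 0.0000] o=[-0.5415, 0.2079, 0.1800] → [0.0192, -0.0074, -0.3932, 0.3584, 0.9336, 0.0000]
J3: z=[0.8928, -0.3427, -0.2924] o=[-0.3608, 0.5562, 0.3234] → [0.2617, -0.0840, 0.8978, 0.8928, -0.3427, -0.2924]
J4: z=[0.8928, -0.3427, -0.2924] o=[0.1154, 0.7356, 0.3019] → [0.2019, 0.0359, 0.5745, 0.8928, -0.3427, -0.2924]
q̇ = J⁺·V = [0.9260, 0.6340, -0.6530, -0.7880]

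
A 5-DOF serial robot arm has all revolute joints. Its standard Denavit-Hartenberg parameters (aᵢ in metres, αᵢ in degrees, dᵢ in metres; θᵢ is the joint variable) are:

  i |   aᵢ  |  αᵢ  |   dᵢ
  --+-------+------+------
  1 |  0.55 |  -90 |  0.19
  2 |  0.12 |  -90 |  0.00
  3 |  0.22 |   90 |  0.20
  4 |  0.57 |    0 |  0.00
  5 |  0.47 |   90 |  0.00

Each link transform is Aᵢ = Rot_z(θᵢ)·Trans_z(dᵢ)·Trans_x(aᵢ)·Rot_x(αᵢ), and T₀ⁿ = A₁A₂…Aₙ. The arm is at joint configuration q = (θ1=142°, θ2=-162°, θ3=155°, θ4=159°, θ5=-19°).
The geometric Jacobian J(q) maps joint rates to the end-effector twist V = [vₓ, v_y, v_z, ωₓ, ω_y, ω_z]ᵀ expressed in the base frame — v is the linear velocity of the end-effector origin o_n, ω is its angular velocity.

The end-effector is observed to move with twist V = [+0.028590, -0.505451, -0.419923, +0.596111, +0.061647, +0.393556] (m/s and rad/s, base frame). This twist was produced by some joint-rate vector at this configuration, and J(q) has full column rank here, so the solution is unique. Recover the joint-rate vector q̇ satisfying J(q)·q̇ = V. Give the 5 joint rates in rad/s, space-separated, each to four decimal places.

0.5340 0.3720 -0.2670 0.7780 0.0910

o_n = [-0.2338, -0.1778, 1.0871]
J₁: ẑ×o_n = [0.1778, -0.2338, 0.0000], ω = ẑ
J2: z=[-0.6157, -0.7880, 0.0000] o=[-0.4334, 0.3386, 0.1900] → [-0.7070, 0.5523, 0.4752, -0.6157, -0.7880, 0.0000]
J3: z=[-0.2435, 0.1902, 0.9511] o=[-0.3435, 0.2684, 0.2271] → [0.5880, 0.3137, 0.0878, -0.2435, 0.1902, 0.9511]
J4: z=[0.8747, 0.4667, 0.1306] o=[-0.4844, 0.4964, 0.3557] → [0.4294, -0.6071, -0.7067, 0.8747, 0.4667, 0.1306]
J5: z=[0.8747, 0.4667, 0.1306] o=[-0.3111, 0.0757, 0.6990] → [0.2143, -0.3294, -0.2578, 0.8747, 0.4667, 0.1306]
q̇ = J⁺·V = [0.5340, 0.3720, -0.2670, 0.7780, 0.0910]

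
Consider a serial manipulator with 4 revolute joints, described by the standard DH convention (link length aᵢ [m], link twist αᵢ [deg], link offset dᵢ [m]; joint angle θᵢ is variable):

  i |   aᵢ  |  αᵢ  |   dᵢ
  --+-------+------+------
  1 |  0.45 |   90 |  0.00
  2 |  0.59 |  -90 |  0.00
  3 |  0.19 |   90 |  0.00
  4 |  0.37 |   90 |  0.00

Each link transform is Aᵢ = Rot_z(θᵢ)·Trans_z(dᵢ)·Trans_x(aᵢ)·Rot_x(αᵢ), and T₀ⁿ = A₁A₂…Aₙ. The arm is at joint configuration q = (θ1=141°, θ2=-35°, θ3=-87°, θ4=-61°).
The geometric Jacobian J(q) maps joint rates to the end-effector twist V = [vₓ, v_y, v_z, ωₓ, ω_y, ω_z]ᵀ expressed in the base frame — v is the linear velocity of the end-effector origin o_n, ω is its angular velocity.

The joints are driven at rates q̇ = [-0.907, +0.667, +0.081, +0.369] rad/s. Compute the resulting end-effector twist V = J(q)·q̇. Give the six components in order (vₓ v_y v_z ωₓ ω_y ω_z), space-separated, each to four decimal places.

0.3988 0.7196 0.2426 0.6304 0.3726 -0.6293

o_n = [-0.3612, 0.7672, -0.6146]
J₁: ẑ×o_n = [-0.7672, -0.3612, 0.0000], ω = ẑ
J2: z=[0.6293, 0.7771, 0.0000] o=[-0.3497, 0.2832, 0.0000] → [-0.4776, 0.3868, 0.3135, 0.6293, 0.7771, 0.0000]
J3: z=[-0.4458, 0.3610, 0.8192] o=[-0.7253, 0.5873, -0.3384] → [-0.2470, 0.1751, -0.2116, -0.4458, 0.3610, 0.8192]
J4: z=[0.6687, -0.4741, 0.5728] o=[-0.6122, 0.7399, -0.3441] → [0.1126, 0.3246, 0.1372, 0.6687, -0.4741, 0.5728]
V = J·q̇ = [0.3988, 0.7196, 0.2426, 0.6304, 0.3726, -0.6293]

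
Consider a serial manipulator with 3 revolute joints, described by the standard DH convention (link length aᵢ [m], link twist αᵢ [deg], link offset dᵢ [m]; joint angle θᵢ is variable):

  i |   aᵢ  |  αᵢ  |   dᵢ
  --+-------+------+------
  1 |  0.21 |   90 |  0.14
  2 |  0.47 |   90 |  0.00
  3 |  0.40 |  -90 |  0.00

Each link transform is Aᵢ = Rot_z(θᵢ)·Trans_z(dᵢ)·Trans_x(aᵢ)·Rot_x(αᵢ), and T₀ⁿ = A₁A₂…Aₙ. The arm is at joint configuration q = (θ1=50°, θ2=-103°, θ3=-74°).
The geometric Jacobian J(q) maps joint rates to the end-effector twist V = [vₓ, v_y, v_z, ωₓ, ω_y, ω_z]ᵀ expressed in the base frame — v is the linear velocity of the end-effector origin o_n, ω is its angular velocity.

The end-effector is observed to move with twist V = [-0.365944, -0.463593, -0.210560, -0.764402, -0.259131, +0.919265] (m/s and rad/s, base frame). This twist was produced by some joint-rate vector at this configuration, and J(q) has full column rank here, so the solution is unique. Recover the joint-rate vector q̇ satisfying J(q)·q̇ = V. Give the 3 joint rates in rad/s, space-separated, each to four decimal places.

o_n = [-0.2435, 0.3080, -0.4254]
J₁: ẑ×o_n = [-0.3080, -0.2435, 0.0000], ω = ẑ
J2: z=[0.7660, -0.6428, 0.0000] o=[0.1350, 0.1609, 0.1400] → [0.3634, 0.4331, -0.1305, 0.7660, -0.6428, 0.0000]
J3: z=[-0.6263, -0.7464, 0.2250] o=[0.0670, 0.0799, -0.3180] → [0.0289, -0.1371, -0.3746, -0.6263, -0.7464, 0.2250]
q̇ = J⁺·V = [0.7600, -0.4190, 0.7080]

0.7600 -0.4190 0.7080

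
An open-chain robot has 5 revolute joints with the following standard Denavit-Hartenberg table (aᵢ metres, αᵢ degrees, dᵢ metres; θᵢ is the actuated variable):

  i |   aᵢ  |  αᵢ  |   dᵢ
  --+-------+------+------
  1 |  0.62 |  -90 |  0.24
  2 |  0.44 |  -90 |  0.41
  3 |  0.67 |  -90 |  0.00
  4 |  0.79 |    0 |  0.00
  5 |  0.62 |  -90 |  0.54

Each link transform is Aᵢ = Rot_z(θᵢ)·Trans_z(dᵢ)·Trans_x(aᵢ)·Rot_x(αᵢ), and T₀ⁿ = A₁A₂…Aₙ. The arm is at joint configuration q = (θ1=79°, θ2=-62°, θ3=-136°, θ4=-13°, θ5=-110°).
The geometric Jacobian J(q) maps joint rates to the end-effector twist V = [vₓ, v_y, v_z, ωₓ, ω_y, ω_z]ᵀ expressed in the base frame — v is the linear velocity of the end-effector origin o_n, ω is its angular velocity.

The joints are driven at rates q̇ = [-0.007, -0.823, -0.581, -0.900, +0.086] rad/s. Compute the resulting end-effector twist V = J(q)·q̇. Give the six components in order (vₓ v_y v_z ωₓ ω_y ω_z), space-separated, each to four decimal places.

0.7428 0.3807 0.0978 1.2341 -1.0329 -0.2335

o_n = [-1.2974, 1.5220, -0.0678]
J₁: ẑ×o_n = [-1.5220, -1.2974, 0.0000], ω = ẑ
J2: z=[-0.9816, 0.1908, 0.0000] o=[0.1183, 0.6086, 0.2400] → [-0.0587, -0.3022, -0.6265, -0.9816, 0.1908, 0.0000]
J3: z=[0.1685, 0.8667, -0.4695] o=[-0.2448, 0.8896, 0.6285] → [-0.3066, 0.6115, 1.0189, 0.1685, 0.8667, -0.4695]
J4: z=[-0.6439, 0.4574, 0.6133] o=[-0.7448, 0.7563, 0.2030] → [-0.5935, -0.5133, -0.2403, -0.6439, 0.4574, 0.6133]
J5: z=[-0.6439, 0.4574, 0.6133] o=[-1.2893, 0.7572, -0.3694] → [-0.3312, 0.1892, -0.4888, -0.6439, 0.4574, 0.6133]
V = J·q̇ = [0.7428, 0.3807, 0.0978, 1.2341, -1.0329, -0.2335]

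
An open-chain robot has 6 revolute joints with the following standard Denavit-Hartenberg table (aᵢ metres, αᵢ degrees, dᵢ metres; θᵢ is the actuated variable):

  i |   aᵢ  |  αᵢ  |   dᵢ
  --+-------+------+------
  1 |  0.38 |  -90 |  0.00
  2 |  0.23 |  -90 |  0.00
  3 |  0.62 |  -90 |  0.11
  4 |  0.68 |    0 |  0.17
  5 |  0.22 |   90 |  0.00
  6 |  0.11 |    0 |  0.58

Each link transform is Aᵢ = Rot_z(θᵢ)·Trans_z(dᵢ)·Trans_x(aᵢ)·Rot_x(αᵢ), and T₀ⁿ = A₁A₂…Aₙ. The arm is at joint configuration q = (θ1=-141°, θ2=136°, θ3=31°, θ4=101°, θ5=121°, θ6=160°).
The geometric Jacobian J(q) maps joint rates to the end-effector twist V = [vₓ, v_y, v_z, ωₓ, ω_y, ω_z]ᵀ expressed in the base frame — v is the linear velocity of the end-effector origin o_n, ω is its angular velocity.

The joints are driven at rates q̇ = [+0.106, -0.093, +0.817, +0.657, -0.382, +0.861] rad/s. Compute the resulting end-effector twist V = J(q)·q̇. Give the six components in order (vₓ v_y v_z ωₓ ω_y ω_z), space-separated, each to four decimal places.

0.0539 -0.6168 0.5676 -0.2797 -0.1854 0.6749

o_n = [-0.8276, -0.4310, -0.7497]
J₁: ẑ×o_n = [0.4310, -0.8276, 0.0000], ω = ẑ
J2: z=[0.6293, -0.7771, 0.0000] o=[-0.2953, -0.2391, 0.0000] → [0.5826, 0.4718, -0.5344, 0.6293, -0.7771, 0.0000]
J3: z=[0.5399, 0.4372, 0.7193] o=[-0.1667, -0.1350, -0.1598] → [-0.0450, -0.1570, 0.1292, 0.5399, 0.4372, 0.7193]
J4: z=[-0.8274, 0.4330, 0.3578] o=[-0.0112, 0.4018, -0.4498] → [0.1681, -0.5402, 1.0425, -0.8274, 0.4330, 0.3578]
J5: z=[-0.8274, 0.4330, 0.3578] o=[-0.5323, 0.0813, -0.7919] → [0.2016, -0.0707, 0.5517, -0.8274, 0.4330, 0.3578]
J6: z=[-0.5049, -0.8523, -0.1361] o=[-0.4782, 0.0168, -0.5887] → [0.0763, -0.0337, -0.0717, -0.5049, -0.8523, -0.1361]
V = J·q̇ = [0.0539, -0.6168, 0.5676, -0.2797, -0.1854, 0.6749]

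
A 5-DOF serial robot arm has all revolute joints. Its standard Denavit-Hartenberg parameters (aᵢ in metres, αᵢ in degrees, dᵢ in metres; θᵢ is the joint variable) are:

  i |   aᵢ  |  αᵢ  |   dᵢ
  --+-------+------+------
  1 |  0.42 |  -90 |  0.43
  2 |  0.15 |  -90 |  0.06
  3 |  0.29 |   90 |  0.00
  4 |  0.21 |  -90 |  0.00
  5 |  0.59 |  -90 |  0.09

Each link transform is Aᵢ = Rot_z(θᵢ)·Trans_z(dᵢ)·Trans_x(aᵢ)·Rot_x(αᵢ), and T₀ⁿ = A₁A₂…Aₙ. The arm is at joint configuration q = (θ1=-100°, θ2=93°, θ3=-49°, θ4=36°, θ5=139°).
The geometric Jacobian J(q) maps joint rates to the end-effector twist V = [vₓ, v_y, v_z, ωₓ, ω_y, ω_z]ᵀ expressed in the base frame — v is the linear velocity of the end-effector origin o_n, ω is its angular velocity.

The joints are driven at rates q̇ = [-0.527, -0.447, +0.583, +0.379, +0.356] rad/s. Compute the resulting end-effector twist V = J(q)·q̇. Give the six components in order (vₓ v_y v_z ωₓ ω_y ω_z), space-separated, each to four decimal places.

o_n = [-0.2362, -0.4261, -0.0456]
J₁: ẑ×o_n = [0.4261, -0.2362, 0.0000], ω = ẑ
J2: z=[0.9848, -0.1736, 0.0000] o=[-0.0729, -0.4136, 0.4300] → [0.0826, 0.4684, -0.0406, 0.9848, -0.1736, 0.0000]
J3: z=[0.1734, 0.9835, 0.0523] o=[-0.0125, -0.4163, 0.2802] → [-0.3199, 0.0448, 0.2184, 0.1734, 0.9835, 0.0523]
J4: z=[0.6392, -0.1528, 0.7537] o=[0.2048, -0.4445, 0.0902] → [0.0069, -0.2456, -0.0556, 0.6392, -0.1528, 0.7537]
J5: z=[-0.3001, 0.8528, 0.4274] o=[0.3535, -0.3396, -0.0146] → [0.0106, -0.2614, 0.5289, -0.3001, 0.8528, 0.4274]
V = J·q̇ = [-0.4416, -0.2449, 0.3127, -0.2037, 0.8967, -0.0587]

-0.4416 -0.2449 0.3127 -0.2037 0.8967 -0.0587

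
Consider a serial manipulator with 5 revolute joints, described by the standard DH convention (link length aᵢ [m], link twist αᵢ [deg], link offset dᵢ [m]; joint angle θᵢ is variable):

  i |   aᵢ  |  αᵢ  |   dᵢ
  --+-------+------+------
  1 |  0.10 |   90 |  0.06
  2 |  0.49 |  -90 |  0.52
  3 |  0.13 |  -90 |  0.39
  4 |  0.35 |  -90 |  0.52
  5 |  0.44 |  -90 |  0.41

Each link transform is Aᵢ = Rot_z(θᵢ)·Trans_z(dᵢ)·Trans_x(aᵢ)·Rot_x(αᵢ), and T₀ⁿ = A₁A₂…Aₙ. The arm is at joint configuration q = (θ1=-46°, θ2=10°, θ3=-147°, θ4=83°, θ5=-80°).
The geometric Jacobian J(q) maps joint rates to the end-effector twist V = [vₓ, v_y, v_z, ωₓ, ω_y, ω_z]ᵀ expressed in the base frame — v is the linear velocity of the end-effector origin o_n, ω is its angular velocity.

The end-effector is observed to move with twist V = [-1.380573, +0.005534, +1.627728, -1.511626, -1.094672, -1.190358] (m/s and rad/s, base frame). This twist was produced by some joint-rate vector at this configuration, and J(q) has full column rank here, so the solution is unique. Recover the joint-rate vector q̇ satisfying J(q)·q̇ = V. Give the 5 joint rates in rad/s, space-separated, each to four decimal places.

-0.3810 0.9590 -0.8520 0.5280 -0.8250

o_n = [0.0379, -1.7624, 0.1861]
J₁: ẑ×o_n = [1.7624, 0.0379, -0.0000], ω = ẑ
J2: z=[-0.7193, -0.6947, 0.0000] o=[0.0695, -0.0719, 0.0600] → [-0.0876, 0.0907, 1.1941, -0.7193, -0.6947, 0.0000]
J3: z=[-0.1206, 0.1249, 0.9848] o=[0.0306, -0.7803, 0.1451] → [0.9723, 0.0122, 0.1176, -0.1206, 0.1249, 0.9848]
J4: z=[-0.2307, -0.9684, 0.0946] o=[-0.1419, -0.7035, 0.5102] → [0.4141, -0.0578, 0.4185, -0.2307, -0.9684, 0.0946]
J5: z=[0.9730, -0.2294, 0.0245] o=[-0.2612, -1.2413, 0.2111] → [0.0185, 0.0317, -0.4385, 0.9730, -0.2294, 0.0245]
q̇ = J⁺·V = [-0.3810, 0.9590, -0.8520, 0.5280, -0.8250]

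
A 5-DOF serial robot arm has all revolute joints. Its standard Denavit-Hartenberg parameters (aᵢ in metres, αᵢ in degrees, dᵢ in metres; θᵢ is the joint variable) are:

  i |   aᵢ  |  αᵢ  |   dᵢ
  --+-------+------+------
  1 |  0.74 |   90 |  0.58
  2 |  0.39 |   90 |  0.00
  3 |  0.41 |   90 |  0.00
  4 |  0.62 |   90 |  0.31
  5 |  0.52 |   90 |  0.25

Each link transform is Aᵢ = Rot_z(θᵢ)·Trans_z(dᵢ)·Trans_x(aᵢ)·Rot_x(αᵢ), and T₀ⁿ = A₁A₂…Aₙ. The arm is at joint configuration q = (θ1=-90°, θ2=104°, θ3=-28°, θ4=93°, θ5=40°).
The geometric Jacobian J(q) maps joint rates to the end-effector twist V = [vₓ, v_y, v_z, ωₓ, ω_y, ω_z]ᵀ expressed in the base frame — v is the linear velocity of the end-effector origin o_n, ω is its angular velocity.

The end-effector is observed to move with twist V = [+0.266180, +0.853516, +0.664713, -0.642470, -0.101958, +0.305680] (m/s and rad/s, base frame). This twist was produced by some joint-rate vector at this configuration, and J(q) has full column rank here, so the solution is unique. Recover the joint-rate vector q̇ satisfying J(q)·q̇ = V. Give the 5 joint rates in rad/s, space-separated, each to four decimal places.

o_n = [0.8535, -1.5887, 1.4336]
J₁: ẑ×o_n = [1.5887, 0.8535, -0.0000], ω = ẑ
J2: z=[-1.0000, -0.0000, 0.0000] o=[0.0000, -0.7400, 0.5800] → [-0.0000, 0.8536, 0.8487, -1.0000, -0.0000, 0.0000]
J3: z=[0.0000, -0.9703, 0.2419] o=[0.0000, -0.6457, 0.9584] → [-0.2329, 0.2065, 0.8282, 0.0000, -0.9703, 0.2419]
J4: z=[0.8829, -0.1136, -0.4555] o=[0.1925, -0.5581, 1.3097] → [-0.4836, -0.4105, -0.8349, 0.8829, -0.1136, -0.4555]
J5: z=[0.4688, 0.1625, 0.8682] o=[0.4510, -1.2010, 1.2904] → [0.3599, 0.2824, -0.2472, 0.4688, 0.1625, 0.8682]
q̇ = J⁺·V = [0.1720, 0.7810, 0.1230, 0.0730, 0.1580]

0.1720 0.7810 0.1230 0.0730 0.1580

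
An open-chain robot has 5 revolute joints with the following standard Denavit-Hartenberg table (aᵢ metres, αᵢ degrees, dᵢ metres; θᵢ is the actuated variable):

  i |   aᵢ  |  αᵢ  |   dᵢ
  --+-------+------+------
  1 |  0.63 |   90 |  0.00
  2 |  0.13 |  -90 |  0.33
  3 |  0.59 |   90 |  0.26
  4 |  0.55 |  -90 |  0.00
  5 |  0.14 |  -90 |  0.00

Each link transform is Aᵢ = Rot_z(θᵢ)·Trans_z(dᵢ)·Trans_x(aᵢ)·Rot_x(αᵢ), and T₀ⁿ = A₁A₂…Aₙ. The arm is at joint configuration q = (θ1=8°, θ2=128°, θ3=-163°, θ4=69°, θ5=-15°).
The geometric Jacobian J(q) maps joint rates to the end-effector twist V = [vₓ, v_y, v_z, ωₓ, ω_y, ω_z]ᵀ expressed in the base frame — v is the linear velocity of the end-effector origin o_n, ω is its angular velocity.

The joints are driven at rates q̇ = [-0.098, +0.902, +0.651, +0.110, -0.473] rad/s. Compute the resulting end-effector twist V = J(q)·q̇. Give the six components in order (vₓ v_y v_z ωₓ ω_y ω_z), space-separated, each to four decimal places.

0.8621 -0.3603 -0.1184 0.0302 -0.9308 -0.7525

o_n = [0.4112, -0.4872, -1.0895]
J₁: ẑ×o_n = [0.4872, 0.4112, -0.0000], ω = ẑ
J2: z=[0.1392, -0.9903, 0.0000] o=[0.6239, 0.0877, 0.0000] → [1.0789, 0.1516, -0.2906, 0.1392, -0.9903, 0.0000]
J3: z=[-0.7803, -0.1097, -0.6157] o=[0.5905, -0.2502, 0.1024] → [-0.0151, -0.8197, 0.1652, -0.7803, -0.1097, -0.6157]
J4: z=[0.0452, 0.9720, -0.2304] o=[0.7556, -0.4012, -0.5022] → [-0.5906, 0.1059, 0.3309, 0.0452, 0.9720, -0.2304]
J5: z=[-0.8619, 0.1545, 0.4829] o=[0.4779, -0.4985, -0.9669] → [-0.0244, -0.1379, 0.0005, -0.8619, 0.1545, 0.4829]
V = J·q̇ = [0.8621, -0.3603, -0.1184, 0.0302, -0.9308, -0.7525]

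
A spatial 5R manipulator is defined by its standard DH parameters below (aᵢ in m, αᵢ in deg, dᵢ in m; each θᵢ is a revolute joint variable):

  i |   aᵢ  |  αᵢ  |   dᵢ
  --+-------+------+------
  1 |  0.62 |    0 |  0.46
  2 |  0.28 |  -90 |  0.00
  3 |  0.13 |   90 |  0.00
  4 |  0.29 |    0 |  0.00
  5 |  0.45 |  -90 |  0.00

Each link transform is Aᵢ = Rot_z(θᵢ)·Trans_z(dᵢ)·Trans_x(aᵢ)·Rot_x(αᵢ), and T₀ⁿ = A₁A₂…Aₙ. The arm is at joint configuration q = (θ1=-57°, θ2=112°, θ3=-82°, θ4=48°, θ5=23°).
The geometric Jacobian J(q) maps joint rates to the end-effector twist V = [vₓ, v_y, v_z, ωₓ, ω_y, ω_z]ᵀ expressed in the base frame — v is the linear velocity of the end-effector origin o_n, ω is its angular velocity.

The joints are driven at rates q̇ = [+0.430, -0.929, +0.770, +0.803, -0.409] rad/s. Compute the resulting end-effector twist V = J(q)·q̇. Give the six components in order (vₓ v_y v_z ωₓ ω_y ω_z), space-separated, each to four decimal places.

o_n = [0.0108, 0.1307, 0.9260]
J₁: ẑ×o_n = [-0.1307, 0.0108, 0.0000], ω = ẑ
J2: z=[0.0000, 0.0000, 1.0000] o=[0.3377, -0.5200, 0.4600] → [-0.6507, -0.3269, 0.0000, 0.0000, 0.0000, 1.0000]
J3: z=[-0.8192, 0.5736, 0.0000] o=[0.4983, -0.2906, 0.4600] → [0.2673, 0.3817, -0.0655, -0.8192, 0.5736, 0.0000]
J4: z=[-0.5680, -0.8112, 0.1392] o=[0.5087, -0.2758, 0.5887] → [-0.3301, 0.1223, -0.6348, -0.5680, -0.8112, 0.1392]
J5: z=[-0.5680, -0.8112, 0.1392] o=[0.3476, -0.1301, 0.7809] → [-0.1540, 0.0355, -0.4213, -0.5680, -0.8112, 0.1392]
V = J·q̇ = [0.5520, 0.6859, -0.3878, -0.8545, 0.1220, -0.4442]

0.5520 0.6859 -0.3878 -0.8545 0.1220 -0.4442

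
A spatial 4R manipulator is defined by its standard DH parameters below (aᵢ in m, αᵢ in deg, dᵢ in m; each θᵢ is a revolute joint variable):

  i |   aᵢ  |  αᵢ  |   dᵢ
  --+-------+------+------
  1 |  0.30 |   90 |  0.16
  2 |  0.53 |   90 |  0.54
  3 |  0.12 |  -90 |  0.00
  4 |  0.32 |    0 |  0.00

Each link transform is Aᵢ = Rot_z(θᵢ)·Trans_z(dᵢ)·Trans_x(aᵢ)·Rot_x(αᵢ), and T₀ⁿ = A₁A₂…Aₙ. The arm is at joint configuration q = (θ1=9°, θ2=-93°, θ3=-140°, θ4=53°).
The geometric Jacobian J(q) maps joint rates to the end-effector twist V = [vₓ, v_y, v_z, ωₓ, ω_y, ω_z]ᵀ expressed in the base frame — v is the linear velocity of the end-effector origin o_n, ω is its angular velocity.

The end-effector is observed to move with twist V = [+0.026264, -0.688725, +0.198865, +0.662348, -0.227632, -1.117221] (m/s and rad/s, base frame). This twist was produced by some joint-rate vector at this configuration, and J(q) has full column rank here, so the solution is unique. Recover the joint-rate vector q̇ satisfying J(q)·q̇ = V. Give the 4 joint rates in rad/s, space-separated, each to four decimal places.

-0.9020 0.5460 -0.6290 0.2840

o_n = [0.5864, -0.2504, -0.1435]
J₁: ẑ×o_n = [0.2504, 0.5864, -0.0000], ω = ẑ
J2: z=[0.1564, -0.9877, 0.0000] o=[0.2963, 0.0469, 0.1600] → [0.2998, 0.0475, 0.2400, 0.1564, -0.9877, 0.0000]
J3: z=[-0.9863, -0.1562, 0.0523] o=[0.3534, -0.4908, -0.3693] → [-0.0478, 0.2349, -0.2006, -0.9863, -0.1562, 0.0523]
J4: z=[-0.1531, 0.7514, -0.6419] o=[0.3461, -0.4138, -0.2775] → [0.2055, -0.1338, -0.2056, -0.1531, 0.7514, -0.6419]
q̇ = J⁺·V = [-0.9020, 0.5460, -0.6290, 0.2840]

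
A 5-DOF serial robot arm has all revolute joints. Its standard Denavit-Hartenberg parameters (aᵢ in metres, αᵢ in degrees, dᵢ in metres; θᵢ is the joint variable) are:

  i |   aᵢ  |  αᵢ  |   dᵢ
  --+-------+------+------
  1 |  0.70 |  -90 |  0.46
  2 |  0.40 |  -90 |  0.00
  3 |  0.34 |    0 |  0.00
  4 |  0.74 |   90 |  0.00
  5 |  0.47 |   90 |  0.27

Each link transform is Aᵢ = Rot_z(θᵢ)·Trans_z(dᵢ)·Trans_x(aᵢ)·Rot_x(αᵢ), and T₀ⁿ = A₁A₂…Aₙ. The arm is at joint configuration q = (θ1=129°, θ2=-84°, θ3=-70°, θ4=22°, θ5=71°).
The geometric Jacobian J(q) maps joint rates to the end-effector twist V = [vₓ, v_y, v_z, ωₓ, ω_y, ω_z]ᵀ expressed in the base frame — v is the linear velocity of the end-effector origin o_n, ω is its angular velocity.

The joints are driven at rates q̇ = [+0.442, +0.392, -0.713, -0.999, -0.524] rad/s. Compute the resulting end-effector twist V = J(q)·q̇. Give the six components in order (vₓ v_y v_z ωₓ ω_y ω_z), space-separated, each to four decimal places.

o_n = [-1.6832, 0.2292, 1.3217]
J₁: ẑ×o_n = [-0.2292, -1.6832, 0.0000], ω = ẑ
J2: z=[-0.7771, -0.6293, 0.0000] o=[-0.4405, 0.5440, 0.4600] → [-0.5423, 0.6697, -0.5374, -0.7771, -0.6293, 0.0000]
J3: z=[-0.6259, 0.7729, -0.1045] o=[-0.4668, 0.5765, 0.8578] → [0.3223, 0.4175, 1.1574, -0.6259, 0.7729, -0.1045]
J4: z=[-0.6259, 0.7729, -0.1045] o=[-0.7228, 0.3849, 0.9735] → [0.2529, 0.3184, 0.8397, -0.6259, 0.7729, -0.1045]
J5: z=[-0.4711, -0.4815, -0.7391] o=[-1.1827, 0.0790, 1.4659] → [0.1804, 0.3019, -0.3117, -0.4711, -0.4815, -0.7391]
V = J·q̇ = [-0.8909, -1.2554, -1.7114, 1.0137, -1.3176, 1.0082]

-0.8909 -1.2554 -1.7114 1.0137 -1.3176 1.0082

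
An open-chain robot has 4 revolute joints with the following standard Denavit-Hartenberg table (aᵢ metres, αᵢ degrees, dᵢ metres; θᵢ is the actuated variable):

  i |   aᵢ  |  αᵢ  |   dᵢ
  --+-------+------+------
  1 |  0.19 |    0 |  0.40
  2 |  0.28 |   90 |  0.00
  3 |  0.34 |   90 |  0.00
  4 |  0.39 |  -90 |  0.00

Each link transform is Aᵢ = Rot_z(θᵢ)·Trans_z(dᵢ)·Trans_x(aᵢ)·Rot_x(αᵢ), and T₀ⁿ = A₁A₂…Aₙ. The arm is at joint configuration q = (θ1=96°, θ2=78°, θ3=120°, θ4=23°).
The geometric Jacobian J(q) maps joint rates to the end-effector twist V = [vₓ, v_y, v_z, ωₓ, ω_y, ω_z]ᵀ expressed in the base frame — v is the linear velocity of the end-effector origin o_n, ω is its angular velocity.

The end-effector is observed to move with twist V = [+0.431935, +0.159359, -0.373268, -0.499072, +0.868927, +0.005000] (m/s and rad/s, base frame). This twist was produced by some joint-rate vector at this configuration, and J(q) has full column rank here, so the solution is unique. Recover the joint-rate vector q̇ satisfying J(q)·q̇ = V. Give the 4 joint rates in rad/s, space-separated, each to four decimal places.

o_n = [0.0652, 0.3332, 1.0053]
J₁: ẑ×o_n = [-0.3332, 0.0652, 0.0000], ω = ẑ
J2: z=[0.0000, 0.0000, 1.0000] o=[-0.0199, 0.1890, 0.4000] → [-0.1443, 0.0850, 0.0000, 0.0000, 0.0000, 1.0000]
J3: z=[0.1045, 0.9945, 0.0000] o=[-0.2983, 0.2182, 0.4000] → [0.6020, -0.0633, -0.3495, 0.1045, 0.9945, 0.0000]
J4: z=[-0.8613, 0.0905, 0.5000] o=[-0.1293, 0.2005, 0.6944] → [-0.0382, 0.3650, -0.1320, -0.8613, 0.0905, 0.5000]
q̇ = J⁺·V = [0.4190, -0.7530, 0.8120, 0.6780]

0.4190 -0.7530 0.8120 0.6780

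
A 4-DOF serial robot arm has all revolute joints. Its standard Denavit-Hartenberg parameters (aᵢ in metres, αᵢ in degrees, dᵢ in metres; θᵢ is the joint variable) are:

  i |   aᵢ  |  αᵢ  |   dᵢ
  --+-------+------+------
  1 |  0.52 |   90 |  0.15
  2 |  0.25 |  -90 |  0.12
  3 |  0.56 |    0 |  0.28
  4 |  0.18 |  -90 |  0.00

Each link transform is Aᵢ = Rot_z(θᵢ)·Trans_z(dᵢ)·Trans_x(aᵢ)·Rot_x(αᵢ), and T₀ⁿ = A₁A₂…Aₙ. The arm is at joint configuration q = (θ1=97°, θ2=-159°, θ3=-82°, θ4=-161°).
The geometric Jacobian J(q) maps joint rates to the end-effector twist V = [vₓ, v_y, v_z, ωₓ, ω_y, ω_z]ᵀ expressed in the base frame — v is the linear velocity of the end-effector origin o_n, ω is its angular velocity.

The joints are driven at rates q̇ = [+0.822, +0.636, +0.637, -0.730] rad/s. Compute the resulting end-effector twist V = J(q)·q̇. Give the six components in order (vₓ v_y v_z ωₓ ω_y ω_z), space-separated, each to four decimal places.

o_n = [0.4627, 0.4502, -0.1996]
J₁: ẑ×o_n = [-0.4502, 0.4627, 0.0000], ω = ẑ
J2: z=[0.9925, 0.1219, 0.0000] o=[-0.0634, 0.5161, 0.1500] → [-0.0426, 0.3470, -0.1295, 0.9925, 0.1219, 0.0000]
J3: z=[-0.0437, 0.3557, -0.9336] o=[0.0842, 0.2991, 0.0604] → [0.0486, -0.3648, -0.1413, -0.0437, 0.3557, -0.9336]
J4: z=[-0.0437, 0.3557, -0.9336] o=[0.6312, 0.3941, -0.2289] → [0.0629, 0.1586, 0.0575, -0.0437, 0.3557, -0.9336]
V = J·q̇ = [-0.4121, 0.2530, -0.2143, 0.6353, 0.0444, 0.9088]

-0.4121 0.2530 -0.2143 0.6353 0.0444 0.9088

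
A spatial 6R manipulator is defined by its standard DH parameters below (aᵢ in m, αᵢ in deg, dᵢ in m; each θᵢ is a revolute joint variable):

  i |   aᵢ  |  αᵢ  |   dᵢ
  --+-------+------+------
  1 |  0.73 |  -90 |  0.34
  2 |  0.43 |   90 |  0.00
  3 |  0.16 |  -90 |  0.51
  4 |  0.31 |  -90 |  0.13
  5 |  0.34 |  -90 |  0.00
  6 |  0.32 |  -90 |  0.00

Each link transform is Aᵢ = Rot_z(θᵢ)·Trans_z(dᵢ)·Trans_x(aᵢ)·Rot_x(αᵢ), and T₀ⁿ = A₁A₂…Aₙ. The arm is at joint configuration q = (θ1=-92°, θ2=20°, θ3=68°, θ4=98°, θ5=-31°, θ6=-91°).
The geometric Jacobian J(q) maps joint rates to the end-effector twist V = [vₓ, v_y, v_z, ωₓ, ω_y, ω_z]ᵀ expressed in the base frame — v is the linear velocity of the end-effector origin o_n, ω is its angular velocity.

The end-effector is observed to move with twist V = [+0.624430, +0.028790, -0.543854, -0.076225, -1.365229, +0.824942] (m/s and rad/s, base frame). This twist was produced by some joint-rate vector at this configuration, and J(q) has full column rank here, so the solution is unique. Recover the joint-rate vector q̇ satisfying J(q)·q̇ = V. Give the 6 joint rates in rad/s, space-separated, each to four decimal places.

0.8500 0.6480 0.9430 -0.5970 0.0720 0.9980

o_n = [-0.1361, -0.7696, 0.2854]
J₁: ẑ×o_n = [0.7696, -0.1361, 0.0000], ω = ẑ
J2: z=[0.9994, -0.0349, 0.0000] o=[-0.0255, -0.7296, 0.3400] → [0.0019, 0.0546, -0.0439, 0.9994, -0.0349, 0.0000]
J3: z=[-0.0119, -0.3418, 0.9397] o=[-0.0396, -1.1334, 0.1929] → [-0.3734, -0.0896, -0.0373, -0.0119, -0.3418, 0.9397]
J4: z=[0.4048, 0.8577, 0.3171] o=[0.1006, -1.3692, 0.6517] → [-0.5043, 0.0732, 0.4458, 0.4048, 0.8577, 0.3171]
J5: z=[-0.9071, 0.3328, 0.2577] o=[0.1175, -1.1362, 0.4100] → [-0.1359, -0.1783, -0.2481, -0.9071, 0.3328, 0.2577]
J6: z=[-0.4064, -0.5333, -0.7419] o=[0.1547, -0.8717, 0.1995] → [0.0300, 0.2507, -0.1966, -0.4064, -0.5333, -0.7419]
q̇ = J⁺·V = [0.8500, 0.6480, 0.9430, -0.5970, 0.0720, 0.9980]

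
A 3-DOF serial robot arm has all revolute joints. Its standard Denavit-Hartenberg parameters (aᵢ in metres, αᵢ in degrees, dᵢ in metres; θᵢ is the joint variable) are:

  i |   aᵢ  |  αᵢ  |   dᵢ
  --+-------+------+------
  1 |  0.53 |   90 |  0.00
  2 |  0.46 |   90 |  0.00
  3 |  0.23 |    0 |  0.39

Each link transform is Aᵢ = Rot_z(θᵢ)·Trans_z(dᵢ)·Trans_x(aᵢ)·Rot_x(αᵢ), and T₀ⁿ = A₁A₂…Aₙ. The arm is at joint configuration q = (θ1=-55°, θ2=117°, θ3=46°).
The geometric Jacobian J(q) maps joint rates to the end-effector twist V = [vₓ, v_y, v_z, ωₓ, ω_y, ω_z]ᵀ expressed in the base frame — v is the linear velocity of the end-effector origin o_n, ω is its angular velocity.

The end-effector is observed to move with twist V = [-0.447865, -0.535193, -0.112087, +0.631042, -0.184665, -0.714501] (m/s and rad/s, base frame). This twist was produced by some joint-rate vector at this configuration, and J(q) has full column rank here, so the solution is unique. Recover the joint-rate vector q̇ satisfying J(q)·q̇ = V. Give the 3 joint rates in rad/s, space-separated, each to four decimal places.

o_n = [0.2064, -0.5832, 0.7293]
J₁: ẑ×o_n = [0.5832, 0.2064, -0.0000], ω = ẑ
J2: z=[-0.8192, -0.5736, 0.0000] o=[0.3040, -0.4342, 0.0000] → [-0.4183, 0.5974, 0.0661, -0.8192, -0.5736, 0.0000]
J3: z=[0.5111, -0.7299, 0.4540] o=[0.1842, -0.2631, 0.4099] → [-0.0878, -0.1532, -0.1474, 0.5111, -0.7299, 0.4540]
q̇ = J⁺·V = [-0.9760, -0.4110, 0.5760]

-0.9760 -0.4110 0.5760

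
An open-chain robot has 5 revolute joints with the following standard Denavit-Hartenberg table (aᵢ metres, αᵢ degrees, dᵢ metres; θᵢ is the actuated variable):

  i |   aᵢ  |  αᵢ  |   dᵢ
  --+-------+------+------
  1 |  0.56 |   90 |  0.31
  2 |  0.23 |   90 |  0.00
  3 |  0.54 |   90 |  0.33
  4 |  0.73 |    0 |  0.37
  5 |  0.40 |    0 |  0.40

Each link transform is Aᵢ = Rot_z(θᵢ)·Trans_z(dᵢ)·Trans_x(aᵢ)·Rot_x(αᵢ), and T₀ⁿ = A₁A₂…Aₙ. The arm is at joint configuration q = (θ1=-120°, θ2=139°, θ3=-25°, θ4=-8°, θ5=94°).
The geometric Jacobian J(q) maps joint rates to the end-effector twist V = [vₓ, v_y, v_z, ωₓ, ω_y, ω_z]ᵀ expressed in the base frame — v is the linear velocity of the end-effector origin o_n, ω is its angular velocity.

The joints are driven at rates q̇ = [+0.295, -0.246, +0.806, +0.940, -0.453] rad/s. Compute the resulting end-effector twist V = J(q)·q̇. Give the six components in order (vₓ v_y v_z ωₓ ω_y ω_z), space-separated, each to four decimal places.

o_n = [0.9964, -0.7609, 1.4884]
J₁: ẑ×o_n = [0.7609, 0.9964, -0.0000], ω = ẑ
J2: z=[-0.8660, 0.5000, 0.0000] o=[-0.2800, -0.4850, 0.3100] → [0.5892, 1.0205, -0.3993, -0.8660, 0.5000, 0.0000]
J3: z=[-0.3280, -0.5682, 0.7547] o=[-0.1932, -0.3346, 0.4609] → [-0.2621, 1.2349, 0.8157, -0.3280, -0.5682, 0.7547]
J4: z=[0.6254, -0.7294, -0.2773] o=[0.0809, -0.3164, 1.0310] → [-0.4569, -0.5399, 0.3898, 0.6254, -0.7294, -0.2773]
J5: z=[0.6254, -0.7294, -0.2773] o=[0.8574, -0.2531, 1.2816] → [-0.2917, -0.1679, -0.2162, 0.6254, -0.7294, -0.2773]
V = J·q̇ = [-0.4291, 0.6068, 1.2200, 0.2532, -0.9361, 0.7683]

-0.4291 0.6068 1.2200 0.2532 -0.9361 0.7683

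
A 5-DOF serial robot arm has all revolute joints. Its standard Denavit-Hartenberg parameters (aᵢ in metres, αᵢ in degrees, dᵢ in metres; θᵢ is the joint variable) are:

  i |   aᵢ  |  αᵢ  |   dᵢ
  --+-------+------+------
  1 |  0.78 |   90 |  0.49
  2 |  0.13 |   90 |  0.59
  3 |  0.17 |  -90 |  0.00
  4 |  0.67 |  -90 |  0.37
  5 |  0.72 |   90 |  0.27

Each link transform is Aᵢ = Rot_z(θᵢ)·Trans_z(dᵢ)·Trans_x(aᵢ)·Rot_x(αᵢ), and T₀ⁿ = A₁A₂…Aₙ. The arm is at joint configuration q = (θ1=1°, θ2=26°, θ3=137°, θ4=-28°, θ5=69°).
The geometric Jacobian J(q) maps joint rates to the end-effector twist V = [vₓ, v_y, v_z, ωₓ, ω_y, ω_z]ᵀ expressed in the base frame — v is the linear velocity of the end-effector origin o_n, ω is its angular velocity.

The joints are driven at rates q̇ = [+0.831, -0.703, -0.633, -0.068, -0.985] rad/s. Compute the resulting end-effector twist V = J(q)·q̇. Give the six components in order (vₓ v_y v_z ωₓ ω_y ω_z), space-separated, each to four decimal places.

o_n = [0.4622, -1.5644, 0.1022]
J₁: ẑ×o_n = [1.5644, 0.4622, -0.0000], ω = ẑ
J2: z=[0.0175, -0.9998, 0.0000] o=[0.7799, 0.0136, 0.4900] → [0.3878, 0.0068, -0.3451, 0.0175, -0.9998, 0.0000]
J3: z=[0.4383, 0.0077, -0.8988] o=[0.9070, -0.5743, 0.5470] → [-0.8933, 0.5947, -0.4306, 0.4383, 0.0077, -0.8988]
J4: z=[-0.6256, 0.7205, -0.2990] o=[0.7973, -0.6921, 0.4925] → [-0.5420, -0.1440, 0.7871, -0.6256, 0.7205, -0.2990]
J5: z=[-0.6900, -0.3323, 0.6431] o=[0.3219, -0.8333, -0.0905] → [0.4061, 0.2232, 0.5511, -0.6900, -0.3323, 0.6431]
V = J·q̇ = [1.2297, -0.2071, -0.0811, 0.4324, 0.9763, 0.7868]

1.2297 -0.2071 -0.0811 0.4324 0.9763 0.7868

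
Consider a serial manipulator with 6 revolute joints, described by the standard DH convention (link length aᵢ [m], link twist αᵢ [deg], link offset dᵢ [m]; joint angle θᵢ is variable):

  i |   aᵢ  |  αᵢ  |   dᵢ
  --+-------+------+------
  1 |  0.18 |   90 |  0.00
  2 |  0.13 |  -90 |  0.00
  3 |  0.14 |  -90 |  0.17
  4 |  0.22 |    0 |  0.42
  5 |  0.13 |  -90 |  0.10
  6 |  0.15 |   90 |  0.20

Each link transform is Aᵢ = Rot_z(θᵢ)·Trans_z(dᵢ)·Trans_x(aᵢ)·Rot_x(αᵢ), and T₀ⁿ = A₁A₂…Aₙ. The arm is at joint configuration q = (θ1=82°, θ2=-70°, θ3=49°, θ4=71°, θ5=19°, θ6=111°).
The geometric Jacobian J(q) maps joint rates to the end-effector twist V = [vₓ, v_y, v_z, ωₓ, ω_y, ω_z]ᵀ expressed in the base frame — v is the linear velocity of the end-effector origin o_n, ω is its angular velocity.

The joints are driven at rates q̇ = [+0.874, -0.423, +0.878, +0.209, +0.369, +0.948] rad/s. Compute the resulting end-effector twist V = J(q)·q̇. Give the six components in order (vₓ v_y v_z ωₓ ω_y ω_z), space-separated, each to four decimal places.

0.2460 -0.1091 0.4498 -0.0214 0.4707 2.1686

o_n = [-0.2525, 0.0573, 0.1011]
J₁: ẑ×o_n = [-0.0573, -0.2525, 0.0000], ω = ẑ
J2: z=[0.9903, -0.1392, 0.0000] o=[0.0251, 0.1782, 0.0000] → [-0.0141, -0.1001, -0.1584, 0.9903, -0.1392, 0.0000]
J3: z=[0.1308, 0.9305, 0.3420] o=[0.0312, 0.2223, -0.1222] → [0.2641, -0.1262, 0.2425, 0.1308, 0.9305, 0.3420]
J4: z=[-0.6856, -0.1643, 0.7092] o=[-0.0468, 0.4263, -0.1503] → [0.2204, 0.0264, 0.2192, -0.6856, -0.1643, 0.7092]
J5: z=[-0.6856, -0.1643, 0.7092] o=[-0.4132, 0.1871, 0.0322] → [0.0808, 0.1612, 0.1154, -0.6856, -0.1643, 0.7092]
J6: z=[0.7161, -0.3272, 0.6165] o=[-0.4988, 0.0497, 0.0587] → [-0.0185, 0.1215, 0.0860, 0.7161, -0.3272, 0.6165]
V = J·q̇ = [0.2460, -0.1091, 0.4498, -0.0214, 0.4707, 2.1686]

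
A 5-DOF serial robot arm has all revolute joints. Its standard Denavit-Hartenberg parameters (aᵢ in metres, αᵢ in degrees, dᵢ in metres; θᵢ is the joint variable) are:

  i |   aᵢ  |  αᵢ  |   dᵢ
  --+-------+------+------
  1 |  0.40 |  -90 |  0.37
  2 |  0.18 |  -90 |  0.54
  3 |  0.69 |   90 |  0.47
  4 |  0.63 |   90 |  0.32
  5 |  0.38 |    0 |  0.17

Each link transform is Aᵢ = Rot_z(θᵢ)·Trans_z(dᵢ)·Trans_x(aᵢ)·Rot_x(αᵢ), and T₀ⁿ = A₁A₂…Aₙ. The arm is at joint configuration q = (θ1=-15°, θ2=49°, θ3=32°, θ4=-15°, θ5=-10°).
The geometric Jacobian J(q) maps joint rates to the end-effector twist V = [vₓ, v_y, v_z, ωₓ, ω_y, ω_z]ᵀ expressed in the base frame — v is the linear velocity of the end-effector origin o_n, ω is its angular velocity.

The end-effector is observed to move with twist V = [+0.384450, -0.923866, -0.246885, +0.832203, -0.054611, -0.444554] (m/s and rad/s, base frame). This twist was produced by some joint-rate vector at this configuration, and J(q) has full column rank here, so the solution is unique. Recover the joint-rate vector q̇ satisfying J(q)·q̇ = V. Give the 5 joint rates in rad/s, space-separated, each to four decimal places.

-0.6870 -0.7130 -0.1640 0.9300 0.6340

o_n = [1.3946, -0.4782, -0.9318]
J₁: ẑ×o_n = [0.4782, 1.3946, -0.0000], ω = ẑ
J2: z=[0.2588, 0.9659, 0.0000] o=[0.3864, -0.1035, 0.3700] → [-1.2575, 0.3369, -1.0709, 0.2588, 0.9659, 0.0000]
J3: z=[-0.7290, 0.1953, -0.6561] o=[0.6402, 0.3875, 0.2342] → [-0.7957, -1.3449, 0.4837, -0.7290, 0.1953, -0.6561]
J4: z=[0.5553, 0.7292, -0.3999] o=[0.5738, 0.0268, -0.5158] → [-0.5053, -0.0973, -0.8790, 0.5553, 0.7292, -0.3999]
J5: z=[0.6006, -0.0189, 0.7994] o=[1.1139, -0.1709, -0.9263] → [0.2458, 0.2277, -0.1793, 0.6006, -0.0189, 0.7994]
q̇ = J⁺·V = [-0.6870, -0.7130, -0.1640, 0.9300, 0.6340]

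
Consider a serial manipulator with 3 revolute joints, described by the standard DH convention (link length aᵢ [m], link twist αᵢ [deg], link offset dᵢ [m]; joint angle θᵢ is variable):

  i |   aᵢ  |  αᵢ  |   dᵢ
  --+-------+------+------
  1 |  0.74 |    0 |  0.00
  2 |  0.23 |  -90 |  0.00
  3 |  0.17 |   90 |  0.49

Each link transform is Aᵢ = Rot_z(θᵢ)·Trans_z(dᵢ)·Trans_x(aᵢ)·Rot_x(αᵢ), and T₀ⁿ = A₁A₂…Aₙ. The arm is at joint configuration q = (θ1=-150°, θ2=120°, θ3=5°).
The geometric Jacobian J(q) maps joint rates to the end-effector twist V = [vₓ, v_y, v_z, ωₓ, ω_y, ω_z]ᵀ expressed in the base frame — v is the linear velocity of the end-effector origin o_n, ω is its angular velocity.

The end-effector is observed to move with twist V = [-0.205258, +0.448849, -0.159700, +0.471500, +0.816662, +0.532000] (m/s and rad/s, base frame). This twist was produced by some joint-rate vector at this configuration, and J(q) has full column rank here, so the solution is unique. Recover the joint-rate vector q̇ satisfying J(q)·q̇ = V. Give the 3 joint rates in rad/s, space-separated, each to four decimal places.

o_n = [-0.0500, -0.1453, -0.0148]
J₁: ẑ×o_n = [0.1453, -0.0500, 0.0000], ω = ẑ
J2: z=[0.0000, 0.0000, 1.0000] o=[-0.6409, -0.3700, 0.0000] → [-0.2247, 0.5908, 0.0000, 0.0000, 0.0000, 1.0000]
J3: z=[0.5000, 0.8660, 0.0000] o=[-0.4417, -0.4850, 0.0000] → [-0.0128, 0.0074, -0.1694, 0.5000, 0.8660, 0.0000]
q̇ = J⁺·V = [-0.1990, 0.7310, 0.9430]

-0.1990 0.7310 0.9430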